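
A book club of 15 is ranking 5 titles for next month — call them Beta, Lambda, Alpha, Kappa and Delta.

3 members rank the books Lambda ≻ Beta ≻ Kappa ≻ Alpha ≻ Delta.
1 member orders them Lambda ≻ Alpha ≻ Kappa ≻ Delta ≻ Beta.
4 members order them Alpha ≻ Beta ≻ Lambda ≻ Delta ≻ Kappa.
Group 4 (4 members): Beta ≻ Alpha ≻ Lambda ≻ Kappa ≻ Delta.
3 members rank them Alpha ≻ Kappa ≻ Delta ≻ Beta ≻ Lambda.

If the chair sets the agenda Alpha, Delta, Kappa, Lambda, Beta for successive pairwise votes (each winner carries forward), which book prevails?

Round 1: Alpha vs Delta — 15–0, Alpha advances.
Round 2: Alpha vs Kappa — 12–3, Alpha advances.
Round 3: Alpha vs Lambda — 11–4, Alpha advances.
Round 4: Alpha vs Beta — 8–7, Alpha advances.
The agenda winner is Alpha.

Alpha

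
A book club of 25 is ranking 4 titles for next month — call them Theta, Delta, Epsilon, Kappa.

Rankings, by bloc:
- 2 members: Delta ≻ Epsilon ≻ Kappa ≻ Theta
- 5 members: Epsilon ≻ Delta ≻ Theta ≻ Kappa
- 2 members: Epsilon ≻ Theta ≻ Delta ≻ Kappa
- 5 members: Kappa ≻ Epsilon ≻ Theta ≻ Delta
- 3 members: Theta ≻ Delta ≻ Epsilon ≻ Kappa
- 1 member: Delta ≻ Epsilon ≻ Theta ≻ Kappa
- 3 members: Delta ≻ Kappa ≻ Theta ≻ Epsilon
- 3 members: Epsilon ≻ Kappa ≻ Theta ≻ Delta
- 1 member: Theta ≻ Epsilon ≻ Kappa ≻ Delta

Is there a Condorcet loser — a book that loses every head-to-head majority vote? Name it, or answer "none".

Pairwise majorities:
Theta–Delta: Theta 14–11.
Theta vs Epsilon: Theta is ranked higher on 3+3+1 = 7 ballots, Epsilon on 18. Epsilon wins 18–7.
Theta vs Kappa: 5+2+3+1+1 = 12 for Theta, 13 for Kappa — Kappa by 13–12.
Delta vs Epsilon: Epsilon, 16–9.
Delta vs Kappa: Delta preferred on 2+5+2+3+1+3 = 16 ballots; Delta wins 16–9.
Epsilon–Kappa: Epsilon 17–8.
Every book wins at least one matchup (Theta beats Delta; Delta beats Kappa; Epsilon beats Theta; Kappa beats Theta), so there is no Condorcet loser.

none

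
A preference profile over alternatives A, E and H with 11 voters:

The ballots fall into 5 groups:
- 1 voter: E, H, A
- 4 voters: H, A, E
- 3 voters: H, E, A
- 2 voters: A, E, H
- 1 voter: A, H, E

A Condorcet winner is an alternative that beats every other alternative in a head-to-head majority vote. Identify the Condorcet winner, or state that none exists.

Check each pair by majority over 11 ballots:
A vs E: A preferred on 4+2+1 = 7 ballots; A wins 7–4.
A vs H: A is ranked higher on 2+1 = 3 ballots, H on 8. H wins 8–3.
E vs H: E is ranked higher on 1+2 = 3 ballots, H on 8. H wins 8–3.
H wins every pairwise contest, so H is the Condorcet winner.

H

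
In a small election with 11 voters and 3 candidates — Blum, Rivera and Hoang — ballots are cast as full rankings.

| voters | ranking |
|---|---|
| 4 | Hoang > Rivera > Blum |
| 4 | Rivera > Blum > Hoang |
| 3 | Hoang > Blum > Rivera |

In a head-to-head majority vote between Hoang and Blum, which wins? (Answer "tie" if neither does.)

Ballots ranking Hoang above Blum: 4 + 3 = 7.
Ballots ranking Blum above Hoang: 11 − 7 = 4.
Hoang wins the head-to-head 7–4.

Hoang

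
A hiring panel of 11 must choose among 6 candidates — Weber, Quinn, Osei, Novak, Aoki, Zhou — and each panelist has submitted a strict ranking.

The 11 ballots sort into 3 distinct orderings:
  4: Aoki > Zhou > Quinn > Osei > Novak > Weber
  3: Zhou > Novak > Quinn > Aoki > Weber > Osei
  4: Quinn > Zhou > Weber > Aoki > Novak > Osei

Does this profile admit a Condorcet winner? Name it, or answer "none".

Check each pair by majority over 11 ballots:
Weber vs Quinn: Weber preferred on 0 ballots; Quinn wins 11–0.
Weber vs Osei: Weber preferred on 3+4 = 7 ballots; Weber wins 7–4.
Weber vs Novak: 4 for Weber, 7 for Novak — Novak by 7–4.
Weber vs Aoki: Weber is ranked higher on 4 ballots, Aoki on 7. Aoki wins 7–4.
Weber vs Zhou: 0 to 11, Zhou.
Quinn vs Osei: Quinn preferred on 4+3+4 = 11 ballots; Quinn wins 11–0.
Quinn vs Novak: 4+4 = 8 for Quinn, 3 for Novak — Quinn by 8–3.
Quinn vs Aoki: 7 to 4, Quinn.
Quinn vs Zhou: 4 to 7, Zhou.
Osei vs Novak: 4 to 7, Novak.
Osei vs Aoki: 0 to 11, Aoki.
Osei vs Zhou: 0 to 11, Zhou.
Novak vs Aoki: Novak preferred on 3 ballots; Aoki wins 8–3.
Novak vs Zhou: 0 for Novak, 11 for Zhou — Zhou by 11–0.
Aoki vs Zhou: Aoki preferred on 4 ballots; Zhou wins 7–4.
Zhou defeats every rival head-to-head and is the Condorcet winner.

Zhou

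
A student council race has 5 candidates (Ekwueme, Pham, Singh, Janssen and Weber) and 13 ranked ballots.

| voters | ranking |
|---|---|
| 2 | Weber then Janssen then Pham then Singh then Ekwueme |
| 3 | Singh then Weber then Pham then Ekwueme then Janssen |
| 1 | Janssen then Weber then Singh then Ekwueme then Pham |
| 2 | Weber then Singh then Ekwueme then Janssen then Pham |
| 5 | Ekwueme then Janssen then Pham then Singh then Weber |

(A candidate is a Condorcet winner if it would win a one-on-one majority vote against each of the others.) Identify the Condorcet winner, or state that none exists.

none

Check each pair by majority over 13 ballots:
Ekwueme vs Pham: 1+2+5 = 8 for Ekwueme, 5 for Pham — Ekwueme by 8–5.
Ekwueme vs Singh: 5 to 8, Singh.
Ekwueme vs Janssen: Ekwueme preferred on 3+2+5 = 10 ballots; Ekwueme wins 10–3.
Ekwueme vs Weber: Weber, 8–5.
Pham–Singh: Pham 7–6.
Pham vs Janssen: Pham is ranked higher on 3 ballots, Janssen on 10. Janssen wins 10–3.
Pham–Weber: Weber 8–5.
Singh vs Janssen: Janssen, 8–5.
Singh–Weber: Singh 8–5.
Janssen vs Weber: Weber, 7–6.
Each candidate drops at least one matchup (Ekwueme loses to Singh; Pham loses to Ekwueme; Singh loses to Pham; Janssen loses to Ekwueme; Weber loses to Singh); the cycle Ekwueme → Pham → Singh → Ekwueme rules out a Condorcet winner.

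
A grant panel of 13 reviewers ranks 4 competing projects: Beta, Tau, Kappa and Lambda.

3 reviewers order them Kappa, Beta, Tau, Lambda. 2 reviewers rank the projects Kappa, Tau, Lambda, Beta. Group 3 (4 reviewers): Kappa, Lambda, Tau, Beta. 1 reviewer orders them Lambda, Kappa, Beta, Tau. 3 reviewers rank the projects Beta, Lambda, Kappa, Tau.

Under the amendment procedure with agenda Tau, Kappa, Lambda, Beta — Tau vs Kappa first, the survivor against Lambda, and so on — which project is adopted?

Round 1: Tau vs Kappa — 0–13, Kappa advances.
Round 2: Kappa vs Lambda — 9–4, Kappa advances.
Round 3: Kappa vs Beta — 10–3, Kappa advances.
Kappa survives the agenda.

Kappa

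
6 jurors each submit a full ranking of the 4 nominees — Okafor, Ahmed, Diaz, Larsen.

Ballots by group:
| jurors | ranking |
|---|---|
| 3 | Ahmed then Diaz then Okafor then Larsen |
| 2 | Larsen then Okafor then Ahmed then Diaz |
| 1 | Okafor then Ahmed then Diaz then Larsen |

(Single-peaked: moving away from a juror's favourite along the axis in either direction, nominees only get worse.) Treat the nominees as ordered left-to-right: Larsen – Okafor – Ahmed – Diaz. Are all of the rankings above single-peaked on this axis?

yes

Axis positions: Larsen=1, Okafor=2, Ahmed=3, Diaz=4.
Group 1 (peak Ahmed at position 3): ranking walks positions 3-4-2-1, expanding outward from the peak — single-peaked.
Group 2 (peak Larsen at position 1): ranking walks positions 1-2-3-4, expanding outward from the peak — single-peaked.
Group 3 (peak Okafor at position 2): ranking walks positions 2-3-4-1, expanding outward from the peak — single-peaked.
Every ranking is single-peaked on this axis.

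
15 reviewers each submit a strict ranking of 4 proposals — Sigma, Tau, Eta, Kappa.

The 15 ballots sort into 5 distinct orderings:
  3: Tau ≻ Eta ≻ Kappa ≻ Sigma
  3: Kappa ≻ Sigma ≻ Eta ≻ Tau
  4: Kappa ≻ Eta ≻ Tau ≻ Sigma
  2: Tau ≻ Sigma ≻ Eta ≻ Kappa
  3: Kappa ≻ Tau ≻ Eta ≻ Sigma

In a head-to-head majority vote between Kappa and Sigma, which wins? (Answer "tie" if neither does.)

Ballots ranking Kappa above Sigma: 3 + 3 + 4 + 3 = 13.
Ballots ranking Sigma above Kappa: 15 − 13 = 2.
Kappa wins the head-to-head 13–2.

Kappa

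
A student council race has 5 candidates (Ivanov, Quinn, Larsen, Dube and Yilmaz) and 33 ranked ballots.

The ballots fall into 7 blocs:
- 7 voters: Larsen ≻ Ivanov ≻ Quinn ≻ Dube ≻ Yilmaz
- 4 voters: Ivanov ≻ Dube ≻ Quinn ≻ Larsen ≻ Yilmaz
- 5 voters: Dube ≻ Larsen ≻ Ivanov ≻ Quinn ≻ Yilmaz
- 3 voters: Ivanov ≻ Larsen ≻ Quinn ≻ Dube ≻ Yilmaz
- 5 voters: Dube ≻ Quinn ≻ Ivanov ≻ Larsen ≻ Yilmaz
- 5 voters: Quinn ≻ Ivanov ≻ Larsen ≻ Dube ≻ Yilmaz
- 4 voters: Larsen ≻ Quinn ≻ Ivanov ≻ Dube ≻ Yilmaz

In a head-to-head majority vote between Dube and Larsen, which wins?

Ballots ranking Dube above Larsen: 4 + 5 + 5 = 14.
Ballots ranking Larsen above Dube: 33 − 14 = 19.
Larsen wins the head-to-head 19–14.

Larsen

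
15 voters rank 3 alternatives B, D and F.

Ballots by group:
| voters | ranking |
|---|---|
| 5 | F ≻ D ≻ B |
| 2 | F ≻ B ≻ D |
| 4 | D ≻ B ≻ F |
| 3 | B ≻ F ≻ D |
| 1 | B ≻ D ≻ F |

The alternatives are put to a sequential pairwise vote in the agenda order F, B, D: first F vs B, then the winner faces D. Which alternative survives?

D

Round 1: F vs B — 7–8, B advances.
Round 2: B vs D — 6–9, D advances.
The agenda winner is D.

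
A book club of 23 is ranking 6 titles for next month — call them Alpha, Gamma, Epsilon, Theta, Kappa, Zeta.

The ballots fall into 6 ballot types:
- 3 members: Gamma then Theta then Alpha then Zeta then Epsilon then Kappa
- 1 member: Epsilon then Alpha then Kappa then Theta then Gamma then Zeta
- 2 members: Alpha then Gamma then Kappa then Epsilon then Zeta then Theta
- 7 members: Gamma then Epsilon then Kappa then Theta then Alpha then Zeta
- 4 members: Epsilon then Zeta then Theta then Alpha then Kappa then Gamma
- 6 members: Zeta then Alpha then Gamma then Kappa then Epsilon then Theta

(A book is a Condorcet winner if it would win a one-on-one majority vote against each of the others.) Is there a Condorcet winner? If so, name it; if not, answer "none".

Check each pair by majority over 23 ballots:
Alpha vs Gamma: Alpha, 13–10.
Alpha vs Epsilon: Epsilon wins 12–11.
Alpha vs Theta: Theta, 14–9.
Alpha–Kappa: Alpha 16–7.
Alpha vs Zeta: Alpha, 13–10.
Gamma vs Epsilon: Gamma wins 18–5.
Gamma–Theta: Gamma 18–5.
Gamma vs Kappa: Gamma, 18–5.
Gamma–Zeta: Gamma 13–10.
Epsilon vs Theta: Epsilon, 20–3.
Epsilon vs Kappa: Epsilon wins 15–8.
Epsilon vs Zeta: Epsilon, 14–9.
Theta–Kappa: Kappa 16–7.
Theta vs Zeta: Zeta, 12–11.
Kappa–Zeta: Zeta 13–10.
Every book loses at least once (Alpha loses to Epsilon; Gamma loses to Alpha; Epsilon loses to Gamma; Theta loses to Gamma; Kappa loses to Alpha; Zeta loses to Alpha). The majority relation contains the cycle Alpha → Gamma → Epsilon → Alpha, so there is no Condorcet winner.

none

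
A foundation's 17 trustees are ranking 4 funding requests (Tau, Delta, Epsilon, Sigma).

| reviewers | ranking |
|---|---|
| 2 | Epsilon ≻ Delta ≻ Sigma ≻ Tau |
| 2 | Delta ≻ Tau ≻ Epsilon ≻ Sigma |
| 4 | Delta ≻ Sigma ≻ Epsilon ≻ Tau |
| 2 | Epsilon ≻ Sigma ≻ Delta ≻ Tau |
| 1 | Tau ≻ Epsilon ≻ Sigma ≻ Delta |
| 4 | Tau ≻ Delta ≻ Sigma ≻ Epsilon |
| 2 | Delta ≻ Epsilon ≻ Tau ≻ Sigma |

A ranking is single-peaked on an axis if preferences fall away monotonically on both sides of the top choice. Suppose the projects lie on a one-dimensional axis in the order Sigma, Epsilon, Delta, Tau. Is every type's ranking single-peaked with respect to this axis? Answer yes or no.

no

Axis positions: Sigma=1, Epsilon=2, Delta=3, Tau=4.
Type 1 (peak Epsilon at position 2): ranking walks positions 2-3-1-4, expanding outward from the peak — single-peaked.
Type 2 (peak Delta at position 3): ranking walks positions 3-4-2-1, expanding outward from the peak — single-peaked.
Type 3: ranking walks positions 3-1-2-4; Sigma is ranked above Epsilon even though Epsilon lies between Sigma and the peak Delta on the axis — preferences dip and rise again. Not single-peaked.
Type 4 (peak Epsilon at position 2): ranking walks positions 2-1-3-4, expanding outward from the peak — single-peaked.
Type 5: ranking walks positions 4-2-1-3; Epsilon is ranked above Delta even though Delta lies between Epsilon and the peak Tau on the axis — preferences dip and rise again. Not single-peaked.
Type 6: ranking walks positions 4-3-1-2; Sigma is ranked above Epsilon even though Epsilon lies between Sigma and the peak Tau on the axis — preferences dip and rise again. Not single-peaked.
Type 7 (peak Delta at position 3): ranking walks positions 3-2-4-1, expanding outward from the peak — single-peaked.
Type 3 violates single-peakedness, so the profile is not single-peaked on this axis.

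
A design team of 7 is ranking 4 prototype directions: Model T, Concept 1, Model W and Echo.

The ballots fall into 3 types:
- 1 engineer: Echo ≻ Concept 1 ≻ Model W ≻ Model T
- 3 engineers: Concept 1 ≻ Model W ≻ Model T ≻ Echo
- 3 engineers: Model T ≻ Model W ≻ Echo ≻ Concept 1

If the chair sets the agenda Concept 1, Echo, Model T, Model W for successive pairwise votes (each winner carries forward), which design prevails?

Round 1: Concept 1 vs Echo — 3–4, Echo advances.
Round 2: Echo vs Model T — 1–6, Model T advances.
Round 3: Model T vs Model W — 3–4, Model W advances.
The agenda winner is Model W.

Model W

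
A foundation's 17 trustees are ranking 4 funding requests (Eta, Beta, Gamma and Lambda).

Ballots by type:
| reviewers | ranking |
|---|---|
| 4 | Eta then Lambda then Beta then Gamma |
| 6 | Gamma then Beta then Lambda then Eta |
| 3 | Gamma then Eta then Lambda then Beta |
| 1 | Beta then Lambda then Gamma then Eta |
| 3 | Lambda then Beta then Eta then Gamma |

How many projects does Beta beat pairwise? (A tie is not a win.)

1

Beta against each rival (17 reviewers):
Beta vs Eta: 6+1+3 = 10 for Beta, 7 for Eta — Beta by 10–7.
Beta vs Gamma: Gamma, 9–8.
Beta vs Lambda: 6+1 = 7 for Beta, 10 for Lambda — Lambda by 10–7.
Beta beats Eta; loses to Gamma, Lambda — 1 pairwise win.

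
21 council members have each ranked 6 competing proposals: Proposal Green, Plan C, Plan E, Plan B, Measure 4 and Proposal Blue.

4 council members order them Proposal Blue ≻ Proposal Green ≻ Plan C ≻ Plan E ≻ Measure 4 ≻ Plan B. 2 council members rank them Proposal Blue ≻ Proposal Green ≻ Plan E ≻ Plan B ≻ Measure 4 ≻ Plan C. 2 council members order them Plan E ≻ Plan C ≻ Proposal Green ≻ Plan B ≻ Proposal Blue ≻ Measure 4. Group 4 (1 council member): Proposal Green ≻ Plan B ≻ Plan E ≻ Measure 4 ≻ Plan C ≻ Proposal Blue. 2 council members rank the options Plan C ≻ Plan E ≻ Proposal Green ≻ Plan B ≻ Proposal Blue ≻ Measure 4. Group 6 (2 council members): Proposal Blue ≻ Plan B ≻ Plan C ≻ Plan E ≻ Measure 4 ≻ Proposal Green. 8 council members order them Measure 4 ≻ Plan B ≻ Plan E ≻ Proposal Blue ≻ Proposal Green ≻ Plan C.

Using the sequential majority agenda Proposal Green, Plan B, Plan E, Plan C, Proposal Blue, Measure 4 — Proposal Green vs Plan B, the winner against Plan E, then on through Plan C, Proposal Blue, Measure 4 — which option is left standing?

Round 1: Proposal Green vs Plan B — 11–10, Proposal Green advances.
Round 2: Proposal Green vs Plan E — 7–14, Plan E advances.
Round 3: Plan E vs Plan C — 13–8, Plan E advances.
Round 4: Plan E vs Proposal Blue — 13–8, Plan E advances.
Round 5: Plan E vs Measure 4 — 13–8, Plan E advances.
Plan E survives the agenda.

Plan E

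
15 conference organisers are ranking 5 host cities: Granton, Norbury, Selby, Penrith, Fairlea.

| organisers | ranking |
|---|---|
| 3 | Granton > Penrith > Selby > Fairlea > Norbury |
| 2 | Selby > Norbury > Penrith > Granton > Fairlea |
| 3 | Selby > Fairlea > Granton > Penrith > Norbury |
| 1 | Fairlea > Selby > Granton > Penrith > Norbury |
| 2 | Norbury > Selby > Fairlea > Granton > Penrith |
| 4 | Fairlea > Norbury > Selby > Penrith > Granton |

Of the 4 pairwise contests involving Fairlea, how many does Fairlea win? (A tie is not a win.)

Fairlea against each rival (15 organisers):
Fairlea vs Granton: 3+1+2+4 = 10 for Fairlea, 5 for Granton — Fairlea by 10–5.
Fairlea–Norbury: Fairlea 11–4.
Fairlea vs Selby: 1+4 = 5 for Fairlea, 10 for Selby — Selby by 10–5.
Fairlea vs Penrith: Fairlea, 10–5.
Fairlea beats Granton, Norbury, Penrith; loses to Selby — 3 pairwise wins.

3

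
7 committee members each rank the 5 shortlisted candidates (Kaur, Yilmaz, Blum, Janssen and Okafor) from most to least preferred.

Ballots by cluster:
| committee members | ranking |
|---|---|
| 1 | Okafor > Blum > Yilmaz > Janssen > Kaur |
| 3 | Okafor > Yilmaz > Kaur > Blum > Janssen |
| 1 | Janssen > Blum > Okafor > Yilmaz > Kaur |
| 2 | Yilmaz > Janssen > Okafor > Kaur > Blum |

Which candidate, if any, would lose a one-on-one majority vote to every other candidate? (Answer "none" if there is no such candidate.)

Head-to-head results (7 committee members):
Kaur vs Yilmaz: 0 for Kaur, 7 for Yilmaz — Yilmaz by 7–0.
Kaur vs Blum: 3+2 = 5 for Kaur, 2 for Blum — Kaur by 5–2.
Kaur vs Janssen: Kaur is ranked higher on 3 ballots, Janssen on 4. Janssen wins 4–3.
Kaur vs Okafor: Kaur preferred on 0 ballots; Okafor wins 7–0.
Yilmaz vs Blum: Yilmaz is ranked higher on 3+2 = 5 ballots, Blum on 2. Yilmaz wins 5–2.
Yilmaz–Janssen: Yilmaz 6–1.
Yilmaz vs Okafor: 2 for Yilmaz, 5 for Okafor — Okafor by 5–2.
Blum vs Janssen: 1+3 = 4 for Blum, 3 for Janssen — Blum by 4–3.
Blum vs Okafor: 1 to 6, Okafor.
Janssen vs Okafor: 3 to 4, Okafor.
No candidate is winless: Kaur beats Blum; Yilmaz beats Kaur; Blum beats Janssen; Janssen beats Kaur; Okafor beats Kaur. There is no Condorcet loser.

none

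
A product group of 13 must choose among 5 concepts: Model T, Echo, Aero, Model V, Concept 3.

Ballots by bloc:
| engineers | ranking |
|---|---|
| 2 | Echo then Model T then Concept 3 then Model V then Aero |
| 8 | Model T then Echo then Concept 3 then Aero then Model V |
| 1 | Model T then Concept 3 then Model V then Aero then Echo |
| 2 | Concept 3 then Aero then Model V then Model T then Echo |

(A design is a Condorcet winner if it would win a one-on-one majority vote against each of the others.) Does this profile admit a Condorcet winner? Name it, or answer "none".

Model T

Head-to-head results (13 engineers):
Model T vs Echo: Model T wins 11–2.
Model T vs Aero: Model T, 11–2.
Model T vs Model V: Model T wins 11–2.
Model T vs Concept 3: Model T, 11–2.
Echo vs Aero: Echo wins 10–3.
Echo vs Model V: Echo wins 10–3.
Echo vs Concept 3: Echo, 10–3.
Aero–Model V: Aero 10–3.
Aero vs Concept 3: Concept 3 wins 13–0.
Model V vs Concept 3: Concept 3 wins 13–0.
Model T wins every pairwise contest, so Model T is the Condorcet winner.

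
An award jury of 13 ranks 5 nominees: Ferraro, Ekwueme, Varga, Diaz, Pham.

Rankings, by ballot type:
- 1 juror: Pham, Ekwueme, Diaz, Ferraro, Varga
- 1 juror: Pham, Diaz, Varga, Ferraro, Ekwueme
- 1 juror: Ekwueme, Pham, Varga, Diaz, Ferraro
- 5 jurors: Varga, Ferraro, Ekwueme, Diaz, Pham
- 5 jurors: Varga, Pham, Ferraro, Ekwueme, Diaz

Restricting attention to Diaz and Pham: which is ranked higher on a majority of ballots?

Pham

Ballots ranking Diaz above Pham: 5.
Ballots ranking Pham above Diaz: 13 − 5 = 8.
Pham wins the head-to-head 8–5.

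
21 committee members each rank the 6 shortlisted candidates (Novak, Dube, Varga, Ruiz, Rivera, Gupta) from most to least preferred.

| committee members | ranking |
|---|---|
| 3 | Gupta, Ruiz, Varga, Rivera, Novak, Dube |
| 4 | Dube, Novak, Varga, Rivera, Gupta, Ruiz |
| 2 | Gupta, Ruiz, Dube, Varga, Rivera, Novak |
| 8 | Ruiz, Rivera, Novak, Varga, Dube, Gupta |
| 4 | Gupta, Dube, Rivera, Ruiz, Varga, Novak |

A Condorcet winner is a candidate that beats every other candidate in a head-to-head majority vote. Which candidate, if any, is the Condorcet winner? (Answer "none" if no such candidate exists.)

none

Pairwise majorities:
Novak vs Dube: 11 to 10, Novak.
Novak vs Varga: Novak is ranked higher on 4+8 = 12 ballots, Varga on 9. Novak wins 12–9.
Novak vs Ruiz: 4 to 17, Ruiz.
Novak vs Rivera: 4 to 17, Rivera.
Novak vs Gupta: Novak is ranked higher on 4+8 = 12 ballots, Gupta on 9. Novak wins 12–9.
Dube vs Varga: Dube is ranked higher on 4+2+4 = 10 ballots, Varga on 11. Varga wins 11–10.
Dube vs Ruiz: Dube preferred on 4+4 = 8 ballots; Ruiz wins 13–8.
Dube vs Rivera: 4+2+4 = 10 for Dube, 11 for Rivera — Rivera by 11–10.
Dube vs Gupta: 12 to 9, Dube.
Varga vs Ruiz: 4 to 17, Ruiz.
Varga vs Rivera: 9 to 12, Rivera.
Varga vs Gupta: 4+8 = 12 for Varga, 9 for Gupta — Varga by 12–9.
Ruiz vs Rivera: Ruiz preferred on 3+2+8 = 13 ballots; Ruiz wins 13–8.
Ruiz vs Gupta: Ruiz preferred on 8 ballots; Gupta wins 13–8.
Rivera vs Gupta: 4+8 = 12 for Rivera, 9 for Gupta — Rivera by 12–9.
Each candidate drops at least one matchup (Novak loses to Ruiz; Dube loses to Novak; Varga loses to Novak; Ruiz loses to Gupta; Rivera loses to Ruiz; Gupta loses to Novak); the cycle Novak → Gupta → Ruiz → Novak rules out a Condorcet winner.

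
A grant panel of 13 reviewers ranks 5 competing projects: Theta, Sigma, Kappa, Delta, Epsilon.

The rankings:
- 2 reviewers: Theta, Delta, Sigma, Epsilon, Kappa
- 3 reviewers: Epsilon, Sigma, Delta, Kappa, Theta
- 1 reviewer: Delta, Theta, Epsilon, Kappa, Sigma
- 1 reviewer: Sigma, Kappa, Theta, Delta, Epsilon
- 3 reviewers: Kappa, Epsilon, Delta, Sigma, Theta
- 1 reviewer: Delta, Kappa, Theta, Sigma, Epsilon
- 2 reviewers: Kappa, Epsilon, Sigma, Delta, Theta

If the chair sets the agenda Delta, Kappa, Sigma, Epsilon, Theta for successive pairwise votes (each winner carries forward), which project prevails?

Epsilon

Round 1: Delta vs Kappa — 7–6, Delta advances.
Round 2: Delta vs Sigma — 7–6, Delta advances.
Round 3: Delta vs Epsilon — 5–8, Epsilon advances.
Round 4: Epsilon vs Theta — 8–5, Epsilon advances.
The agenda winner is Epsilon.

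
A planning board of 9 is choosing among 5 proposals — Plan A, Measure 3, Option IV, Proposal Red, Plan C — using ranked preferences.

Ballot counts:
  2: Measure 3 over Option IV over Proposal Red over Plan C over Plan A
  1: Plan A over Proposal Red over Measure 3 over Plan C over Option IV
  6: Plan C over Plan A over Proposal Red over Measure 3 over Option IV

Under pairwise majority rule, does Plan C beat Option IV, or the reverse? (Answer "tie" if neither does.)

Ballots ranking Plan C above Option IV: 1 + 6 = 7.
Ballots ranking Option IV above Plan C: 9 − 7 = 2.
Plan C wins the head-to-head 7–2.

Plan C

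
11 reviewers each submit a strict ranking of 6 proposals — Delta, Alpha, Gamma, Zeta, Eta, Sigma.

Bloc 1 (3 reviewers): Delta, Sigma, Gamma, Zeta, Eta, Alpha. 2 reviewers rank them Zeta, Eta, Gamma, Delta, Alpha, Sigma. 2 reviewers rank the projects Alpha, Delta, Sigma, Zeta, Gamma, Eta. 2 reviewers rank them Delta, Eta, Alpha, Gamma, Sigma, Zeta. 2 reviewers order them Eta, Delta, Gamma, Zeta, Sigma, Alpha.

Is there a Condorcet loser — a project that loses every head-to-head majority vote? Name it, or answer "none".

none

Pairwise majorities:
Delta vs Alpha: 9 to 2, Delta.
Delta–Gamma: Delta 9–2.
Delta vs Zeta: Delta, 9–2.
Delta vs Eta: Delta preferred on 3+2+2 = 7 ballots; Delta wins 7–4.
Delta vs Sigma: 3+2+2+2+2 = 11 for Delta, 0 for Sigma — Delta by 11–0.
Alpha vs Gamma: Gamma wins 7–4.
Alpha vs Zeta: Alpha preferred on 2+2 = 4 ballots; Zeta wins 7–4.
Alpha–Eta: Eta 9–2.
Alpha vs Sigma: Alpha wins 6–5.
Gamma vs Zeta: Gamma preferred on 3+2+2 = 7 ballots; Gamma wins 7–4.
Gamma vs Eta: Eta, 6–5.
Gamma vs Sigma: Gamma, 6–5.
Zeta vs Eta: Zeta preferred on 3+2+2 = 7 ballots; Zeta wins 7–4.
Zeta vs Sigma: Zeta preferred on 2+2 = 4 ballots; Sigma wins 7–4.
Eta vs Sigma: 6 to 5, Eta.
No project is winless: Delta beats Alpha; Alpha beats Sigma; Gamma beats Alpha; Zeta beats Alpha; Eta beats Alpha; Sigma beats Zeta. There is no Condorcet loser.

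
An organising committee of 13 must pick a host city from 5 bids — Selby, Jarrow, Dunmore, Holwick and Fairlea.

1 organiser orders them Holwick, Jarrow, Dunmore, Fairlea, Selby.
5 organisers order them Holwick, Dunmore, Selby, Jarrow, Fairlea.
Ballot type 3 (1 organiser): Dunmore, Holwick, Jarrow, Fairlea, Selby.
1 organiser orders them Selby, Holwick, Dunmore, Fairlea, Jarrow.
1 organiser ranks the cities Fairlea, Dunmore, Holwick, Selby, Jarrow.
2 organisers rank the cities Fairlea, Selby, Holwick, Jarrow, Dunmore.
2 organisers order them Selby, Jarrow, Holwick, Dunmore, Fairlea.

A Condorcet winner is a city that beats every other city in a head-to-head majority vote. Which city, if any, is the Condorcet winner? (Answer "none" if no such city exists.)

Check each pair by majority over 13 ballots:
Selby vs Jarrow: 5+1+1+2+2 = 11 for Selby, 2 for Jarrow — Selby by 11–2.
Selby vs Dunmore: Selby preferred on 1+2+2 = 5 ballots; Dunmore wins 8–5.
Selby vs Holwick: Selby preferred on 1+2+2 = 5 ballots; Holwick wins 8–5.
Selby vs Fairlea: Selby is ranked higher on 5+1+2 = 8 ballots, Fairlea on 5. Selby wins 8–5.
Jarrow vs Dunmore: Jarrow preferred on 1+2+2 = 5 ballots; Dunmore wins 8–5.
Jarrow vs Holwick: Jarrow is ranked higher on 2 ballots, Holwick on 11. Holwick wins 11–2.
Jarrow vs Fairlea: Jarrow is ranked higher on 1+5+1+2 = 9 ballots, Fairlea on 4. Jarrow wins 9–4.
Dunmore vs Holwick: 2 to 11, Holwick.
Dunmore vs Fairlea: Dunmore preferred on 1+5+1+1+2 = 10 ballots; Dunmore wins 10–3.
Holwick vs Fairlea: 10 to 3, Holwick.
Holwick wins every pairwise contest, so Holwick is the Condorcet winner.

Holwick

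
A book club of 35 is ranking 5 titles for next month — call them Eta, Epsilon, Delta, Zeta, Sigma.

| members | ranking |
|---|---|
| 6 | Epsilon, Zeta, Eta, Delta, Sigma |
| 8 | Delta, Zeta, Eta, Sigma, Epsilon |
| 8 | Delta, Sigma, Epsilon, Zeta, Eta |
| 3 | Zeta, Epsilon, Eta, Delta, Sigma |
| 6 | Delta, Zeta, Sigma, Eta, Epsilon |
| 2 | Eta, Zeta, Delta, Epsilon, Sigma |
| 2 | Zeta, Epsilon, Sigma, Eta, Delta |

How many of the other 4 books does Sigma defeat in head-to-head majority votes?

Sigma against each rival (35 members):
Sigma vs Eta: Sigma is ranked higher on 8+6+2 = 16 ballots, Eta on 19. Eta wins 19–16.
Sigma vs Epsilon: Sigma preferred on 8+8+6 = 22 ballots; Sigma wins 22–13.
Sigma vs Delta: Delta wins 33–2.
Sigma–Zeta: Zeta 27–8.
Sigma beats Epsilon; loses to Eta, Delta, Zeta — 1 pairwise win.

1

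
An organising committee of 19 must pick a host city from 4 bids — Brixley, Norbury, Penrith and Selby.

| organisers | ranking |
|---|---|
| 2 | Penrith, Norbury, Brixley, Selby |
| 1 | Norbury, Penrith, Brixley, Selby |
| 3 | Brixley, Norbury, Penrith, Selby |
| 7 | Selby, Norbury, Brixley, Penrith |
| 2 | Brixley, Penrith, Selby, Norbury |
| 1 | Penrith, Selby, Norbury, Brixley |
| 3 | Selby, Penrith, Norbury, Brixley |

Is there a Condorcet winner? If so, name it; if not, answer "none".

Check each pair by majority over 19 ballots:
Brixley vs Norbury: Brixley is ranked higher on 3+2 = 5 ballots, Norbury on 14. Norbury wins 14–5.
Brixley vs Penrith: Brixley, 12–7.
Brixley vs Selby: 2+1+3+2 = 8 for Brixley, 11 for Selby — Selby by 11–8.
Norbury vs Penrith: 11 to 8, Norbury.
Norbury vs Selby: Norbury preferred on 2+1+3 = 6 ballots; Selby wins 13–6.
Penrith vs Selby: Selby wins 10–9.
Only Selby has no losses; Selby is the Condorcet winner.

Selby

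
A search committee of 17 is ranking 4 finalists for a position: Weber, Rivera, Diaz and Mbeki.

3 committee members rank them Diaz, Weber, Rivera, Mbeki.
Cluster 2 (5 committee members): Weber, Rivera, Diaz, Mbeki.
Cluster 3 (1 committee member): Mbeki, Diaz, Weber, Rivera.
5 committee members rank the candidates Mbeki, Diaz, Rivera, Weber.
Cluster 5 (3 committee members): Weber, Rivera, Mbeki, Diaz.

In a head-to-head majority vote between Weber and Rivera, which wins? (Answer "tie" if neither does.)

Weber

Ballots ranking Weber above Rivera: 3 + 5 + 1 + 3 = 12.
Ballots ranking Rivera above Weber: 17 − 12 = 5.
Weber wins the head-to-head 12–5.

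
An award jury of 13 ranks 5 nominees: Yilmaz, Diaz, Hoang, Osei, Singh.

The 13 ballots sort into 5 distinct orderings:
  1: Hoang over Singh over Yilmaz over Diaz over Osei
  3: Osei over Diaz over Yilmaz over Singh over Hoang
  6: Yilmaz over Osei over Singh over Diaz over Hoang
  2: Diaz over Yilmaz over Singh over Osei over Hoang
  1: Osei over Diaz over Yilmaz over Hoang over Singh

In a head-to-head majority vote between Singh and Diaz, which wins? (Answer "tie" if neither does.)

Ballots ranking Singh above Diaz: 1 + 6 = 7.
Ballots ranking Diaz above Singh: 13 − 7 = 6.
Singh wins the head-to-head 7–6.

Singh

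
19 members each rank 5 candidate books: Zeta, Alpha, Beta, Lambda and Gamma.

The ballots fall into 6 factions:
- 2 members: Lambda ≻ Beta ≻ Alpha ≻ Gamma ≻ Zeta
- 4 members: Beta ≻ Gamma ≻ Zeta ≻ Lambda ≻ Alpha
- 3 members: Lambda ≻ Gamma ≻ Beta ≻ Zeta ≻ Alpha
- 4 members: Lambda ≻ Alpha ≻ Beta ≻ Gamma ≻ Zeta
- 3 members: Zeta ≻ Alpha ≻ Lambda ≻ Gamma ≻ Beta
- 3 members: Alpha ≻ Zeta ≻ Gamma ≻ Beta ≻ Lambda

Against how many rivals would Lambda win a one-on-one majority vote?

3

Lambda against each rival (19 members):
Lambda vs Zeta: 9 to 10, Zeta.
Lambda vs Alpha: 13 to 6, Lambda.
Lambda–Beta: Lambda 12–7.
Lambda–Gamma: Lambda 12–7.
Lambda beats Alpha, Beta, Gamma; loses to Zeta — 3 pairwise wins.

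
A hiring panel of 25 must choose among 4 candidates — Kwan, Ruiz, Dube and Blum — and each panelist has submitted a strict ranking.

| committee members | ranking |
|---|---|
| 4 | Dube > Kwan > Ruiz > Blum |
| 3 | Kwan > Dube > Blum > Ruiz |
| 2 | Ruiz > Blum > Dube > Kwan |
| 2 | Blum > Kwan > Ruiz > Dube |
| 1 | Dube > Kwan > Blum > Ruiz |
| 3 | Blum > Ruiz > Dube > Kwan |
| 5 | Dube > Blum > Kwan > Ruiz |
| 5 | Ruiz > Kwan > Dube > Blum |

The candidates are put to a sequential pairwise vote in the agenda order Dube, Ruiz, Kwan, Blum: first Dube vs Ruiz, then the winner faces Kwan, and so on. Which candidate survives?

Round 1: Dube vs Ruiz — 13–12, Dube advances.
Round 2: Dube vs Kwan — 15–10, Dube advances.
Round 3: Dube vs Blum — 18–7, Dube advances.
The agenda winner is Dube.

Dube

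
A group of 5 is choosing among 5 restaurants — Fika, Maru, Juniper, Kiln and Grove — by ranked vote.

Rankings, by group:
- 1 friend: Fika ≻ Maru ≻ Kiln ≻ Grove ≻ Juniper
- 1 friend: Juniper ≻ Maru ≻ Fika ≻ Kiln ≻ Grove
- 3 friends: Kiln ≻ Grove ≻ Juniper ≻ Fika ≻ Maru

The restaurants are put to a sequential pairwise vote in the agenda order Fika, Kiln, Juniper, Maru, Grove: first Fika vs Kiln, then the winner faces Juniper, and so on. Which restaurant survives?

Kiln

Round 1: Fika vs Kiln — 2–3, Kiln advances.
Round 2: Kiln vs Juniper — 4–1, Kiln advances.
Round 3: Kiln vs Maru — 3–2, Kiln advances.
Round 4: Kiln vs Grove — 5–0, Kiln advances.
The agenda winner is Kiln.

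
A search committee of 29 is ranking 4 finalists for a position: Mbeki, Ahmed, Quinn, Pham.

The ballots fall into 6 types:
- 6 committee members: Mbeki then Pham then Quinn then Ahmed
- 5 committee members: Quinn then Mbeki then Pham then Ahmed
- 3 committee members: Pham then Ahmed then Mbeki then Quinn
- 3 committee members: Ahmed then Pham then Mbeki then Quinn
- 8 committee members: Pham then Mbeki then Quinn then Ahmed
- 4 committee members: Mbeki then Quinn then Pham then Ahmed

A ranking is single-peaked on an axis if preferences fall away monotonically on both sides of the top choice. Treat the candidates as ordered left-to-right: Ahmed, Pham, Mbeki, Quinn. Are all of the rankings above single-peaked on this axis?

Axis positions: Ahmed=1, Pham=2, Mbeki=3, Quinn=4.
Type 1 (peak Mbeki at position 3): ranking walks positions 3-2-4-1, expanding outward from the peak — single-peaked.
Type 2 (peak Quinn at position 4): ranking walks positions 4-3-2-1, expanding outward from the peak — single-peaked.
Type 3 (peak Pham at position 2): ranking walks positions 2-1-3-4, expanding outward from the peak — single-peaked.
Type 4 (peak Ahmed at position 1): ranking walks positions 1-2-3-4, expanding outward from the peak — single-peaked.
Type 5 (peak Pham at position 2): ranking walks positions 2-3-4-1, expanding outward from the peak — single-peaked.
Type 6 (peak Mbeki at position 3): ranking walks positions 3-4-2-1, expanding outward from the peak — single-peaked.
Every ranking is single-peaked on this axis.

yes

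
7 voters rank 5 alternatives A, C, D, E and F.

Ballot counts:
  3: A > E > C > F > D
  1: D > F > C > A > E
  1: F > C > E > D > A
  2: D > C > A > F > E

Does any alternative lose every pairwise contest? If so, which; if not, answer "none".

Pairwise majorities:
A–C: C 4–3.
A vs D: D, 4–3.
A vs E: 6 to 1, A.
A vs F: A, 5–2.
C vs D: 4 to 3, C.
C–E: C 4–3.
C vs F: C wins 5–2.
D vs E: 3 to 4, E.
D vs F: 1+2 = 3 for D, 4 for F — F by 4–3.
E vs F: 3 for E, 4 for F — F by 4–3.
Every alternative wins at least one matchup (A beats E; C beats A; D beats A; E beats D; F beats D), so there is no Condorcet loser.

none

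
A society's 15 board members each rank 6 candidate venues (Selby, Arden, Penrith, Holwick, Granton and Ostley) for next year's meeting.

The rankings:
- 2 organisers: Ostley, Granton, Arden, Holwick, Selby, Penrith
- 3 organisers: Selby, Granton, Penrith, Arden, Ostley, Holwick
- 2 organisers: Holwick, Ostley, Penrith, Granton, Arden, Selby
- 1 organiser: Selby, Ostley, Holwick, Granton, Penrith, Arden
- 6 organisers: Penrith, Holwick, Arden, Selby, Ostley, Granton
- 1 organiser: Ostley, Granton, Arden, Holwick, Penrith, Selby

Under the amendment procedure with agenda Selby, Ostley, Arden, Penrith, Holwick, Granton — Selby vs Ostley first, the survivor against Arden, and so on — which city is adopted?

Round 1: Selby vs Ostley — 10–5, Selby advances.
Round 2: Selby vs Arden — 4–11, Arden advances.
Round 3: Arden vs Penrith — 3–12, Penrith advances.
Round 4: Penrith vs Holwick — 9–6, Penrith advances.
Round 5: Penrith vs Granton — 8–7, Penrith advances.
Penrith survives the agenda.

Penrith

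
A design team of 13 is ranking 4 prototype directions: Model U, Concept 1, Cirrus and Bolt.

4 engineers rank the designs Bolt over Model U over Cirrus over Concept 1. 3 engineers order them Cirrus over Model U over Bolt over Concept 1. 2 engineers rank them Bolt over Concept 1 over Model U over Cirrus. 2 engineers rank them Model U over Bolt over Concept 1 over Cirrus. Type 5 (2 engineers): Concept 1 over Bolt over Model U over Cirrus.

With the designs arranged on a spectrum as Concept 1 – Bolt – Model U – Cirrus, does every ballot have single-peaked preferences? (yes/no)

yes

Axis positions: Concept 1=1, Bolt=2, Model U=3, Cirrus=4.
Type 1 (peak Bolt at position 2): ranking walks positions 2-3-4-1, expanding outward from the peak — single-peaked.
Type 2 (peak Cirrus at position 4): ranking walks positions 4-3-2-1, expanding outward from the peak — single-peaked.
Type 3 (peak Bolt at position 2): ranking walks positions 2-1-3-4, expanding outward from the peak — single-peaked.
Type 4 (peak Model U at position 3): ranking walks positions 3-2-1-4, expanding outward from the peak — single-peaked.
Type 5 (peak Concept 1 at position 1): ranking walks positions 1-2-3-4, expanding outward from the peak — single-peaked.
Every ranking is single-peaked on this axis.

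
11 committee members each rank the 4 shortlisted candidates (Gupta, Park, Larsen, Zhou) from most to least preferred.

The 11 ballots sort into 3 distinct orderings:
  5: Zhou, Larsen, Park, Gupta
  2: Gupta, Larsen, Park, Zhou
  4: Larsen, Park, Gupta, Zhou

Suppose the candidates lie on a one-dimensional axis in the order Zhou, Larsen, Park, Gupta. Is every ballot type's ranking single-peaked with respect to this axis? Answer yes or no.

Axis positions: Zhou=1, Larsen=2, Park=3, Gupta=4.
Ballot type 1 (peak Zhou at position 1): ranking walks positions 1-2-3-4, expanding outward from the peak — single-peaked.
Ballot type 2: ranking walks positions 4-2-3-1; Larsen is ranked above Park even though Park lies between Larsen and the peak Gupta on the axis — preferences dip and rise again. Not single-peaked.
Ballot type 3 (peak Larsen at position 2): ranking walks positions 2-3-4-1, expanding outward from the peak — single-peaked.
Ballot type 2 violates single-peakedness, so the profile is not single-peaked on this axis.

no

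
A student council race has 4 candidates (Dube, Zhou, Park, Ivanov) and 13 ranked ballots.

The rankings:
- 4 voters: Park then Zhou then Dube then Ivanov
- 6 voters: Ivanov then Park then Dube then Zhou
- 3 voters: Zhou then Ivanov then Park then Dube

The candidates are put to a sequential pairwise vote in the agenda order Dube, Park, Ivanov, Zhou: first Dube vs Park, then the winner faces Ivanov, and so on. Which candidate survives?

Zhou

Round 1: Dube vs Park — 0–13, Park advances.
Round 2: Park vs Ivanov — 4–9, Ivanov advances.
Round 3: Ivanov vs Zhou — 6–7, Zhou advances.
The agenda winner is Zhou.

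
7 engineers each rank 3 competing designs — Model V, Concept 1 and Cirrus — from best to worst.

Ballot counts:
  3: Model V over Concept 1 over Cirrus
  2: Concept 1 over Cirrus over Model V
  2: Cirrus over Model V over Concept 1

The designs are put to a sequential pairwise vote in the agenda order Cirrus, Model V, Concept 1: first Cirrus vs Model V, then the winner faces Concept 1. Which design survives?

Round 1: Cirrus vs Model V — 4–3, Cirrus advances.
Round 2: Cirrus vs Concept 1 — 2–5, Concept 1 advances.
Concept 1 survives the agenda.

Concept 1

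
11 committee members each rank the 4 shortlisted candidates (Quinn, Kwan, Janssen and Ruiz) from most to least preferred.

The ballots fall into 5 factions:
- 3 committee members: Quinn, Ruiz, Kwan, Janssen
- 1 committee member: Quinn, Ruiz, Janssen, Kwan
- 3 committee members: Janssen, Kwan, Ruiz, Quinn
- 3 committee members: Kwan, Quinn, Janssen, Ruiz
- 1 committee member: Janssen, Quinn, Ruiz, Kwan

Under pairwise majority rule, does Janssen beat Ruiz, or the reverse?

Ballots ranking Janssen above Ruiz: 3 + 3 + 1 = 7.
Ballots ranking Ruiz above Janssen: 11 − 7 = 4.
Janssen wins the head-to-head 7–4.

Janssen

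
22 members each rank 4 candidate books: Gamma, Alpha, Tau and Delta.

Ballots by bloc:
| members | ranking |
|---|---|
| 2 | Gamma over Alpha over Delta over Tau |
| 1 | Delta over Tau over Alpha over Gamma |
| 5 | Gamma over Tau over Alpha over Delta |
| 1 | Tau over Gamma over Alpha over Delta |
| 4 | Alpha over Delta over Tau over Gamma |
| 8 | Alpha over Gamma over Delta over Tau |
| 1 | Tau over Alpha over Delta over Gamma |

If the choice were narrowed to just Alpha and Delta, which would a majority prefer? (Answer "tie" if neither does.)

Ballots ranking Alpha above Delta: 2 + 5 + 1 + 4 + 8 + 1 = 21.
Ballots ranking Delta above Alpha: 22 − 21 = 1.
Alpha wins the head-to-head 21–1.

Alpha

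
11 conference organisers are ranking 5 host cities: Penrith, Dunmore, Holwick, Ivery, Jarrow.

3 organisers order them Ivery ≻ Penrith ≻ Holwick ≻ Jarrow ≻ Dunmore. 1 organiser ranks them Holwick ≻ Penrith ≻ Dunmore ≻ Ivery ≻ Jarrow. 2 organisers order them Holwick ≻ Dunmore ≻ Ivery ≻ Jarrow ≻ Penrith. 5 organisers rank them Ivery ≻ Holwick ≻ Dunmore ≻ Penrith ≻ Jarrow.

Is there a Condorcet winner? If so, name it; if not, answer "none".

Ivery

Head-to-head results (11 organisers):
Penrith vs Dunmore: Penrith preferred on 3+1 = 4 ballots; Dunmore wins 7–4.
Penrith vs Holwick: Penrith preferred on 3 ballots; Holwick wins 8–3.
Penrith vs Ivery: Ivery, 10–1.
Penrith vs Jarrow: 3+1+5 = 9 for Penrith, 2 for Jarrow — Penrith by 9–2.
Dunmore vs Holwick: 0 for Dunmore, 11 for Holwick — Holwick by 11–0.
Dunmore vs Ivery: Ivery wins 8–3.
Dunmore vs Jarrow: Dunmore wins 8–3.
Holwick vs Ivery: 3 to 8, Ivery.
Holwick–Jarrow: Holwick 11–0.
Ivery vs Jarrow: Ivery, 11–0.
Ivery defeats every rival head-to-head and is the Condorcet winner.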